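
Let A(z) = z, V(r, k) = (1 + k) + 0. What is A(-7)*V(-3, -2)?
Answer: 7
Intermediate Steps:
V(r, k) = 1 + k
A(-7)*V(-3, -2) = -7*(1 - 2) = -7*(-1) = 7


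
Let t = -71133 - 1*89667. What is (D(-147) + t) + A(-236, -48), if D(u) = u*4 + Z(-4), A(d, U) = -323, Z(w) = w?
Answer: -161715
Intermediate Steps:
t = -160800 (t = -71133 - 89667 = -160800)
D(u) = -4 + 4*u (D(u) = u*4 - 4 = 4*u - 4 = -4 + 4*u)
(D(-147) + t) + A(-236, -48) = ((-4 + 4*(-147)) - 160800) - 323 = ((-4 - 588) - 160800) - 323 = (-592 - 160800) - 323 = -161392 - 323 = -161715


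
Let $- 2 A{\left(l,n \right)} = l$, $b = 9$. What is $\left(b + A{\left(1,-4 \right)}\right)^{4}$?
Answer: $\frac{83521}{16} \approx 5220.1$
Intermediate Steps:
$A{\left(l,n \right)} = - \frac{l}{2}$
$\left(b + A{\left(1,-4 \right)}\right)^{4} = \left(9 - \frac{1}{2}\right)^{4} = \left(\frac{17}{2}\right)^{4} = \frac{83521}{16}$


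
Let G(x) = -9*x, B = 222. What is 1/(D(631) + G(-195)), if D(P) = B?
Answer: 1/1977 ≈ 0.00050582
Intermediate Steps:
D(P) = 222
1/(D(631) + G(-195)) = 1/(222 - 9*(-195)) = 1/(222 + 1755) = 1/1977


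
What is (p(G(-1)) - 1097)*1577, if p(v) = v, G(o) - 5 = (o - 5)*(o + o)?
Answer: -1703160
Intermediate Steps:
G(o) = 5 + 2*o*(-5 + o) (G(o) = 5 + (o - 5)*(o + o) = 5 + (-5 + o)*(2*o) = 5 + 2*o*(-5 + o))
(p(G(-1)) - 1097)*1577 = ((5 - 10*(-1) + 2*(-1)²) - 1097)*1577 = ((5 + 10 + 2*1) - 1097)*1577 = ((5 + 10 + 2) - 1097)*1577 = (17 - 1097)*1577 = -1080*1577 = -1703160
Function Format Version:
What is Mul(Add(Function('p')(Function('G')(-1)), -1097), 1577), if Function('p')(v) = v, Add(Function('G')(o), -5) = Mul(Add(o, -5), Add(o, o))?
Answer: -1703160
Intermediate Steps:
Function('G')(o) = Add(5, Mul(2, o, Add(-5, o))) (Function('G')(o) = Add(5, Mul(Add(o, -5), Add(o, o))) = Add(5, Mul(Add(-5, o), Mul(2, o))) = Add(5, Mul(2, o, Add(-5, o))))
Mul(Add(Function('p')(Function('G')(-1)), -1097), 1577) = Mul(Add(Add(5, Mul(-10, -1), Mul(2, Pow(-1, 2))), -1097), 1577) = Mul(Add(Add(5, 10, Mul(2, 1)), -1097), 1577) = Mul(Add(Add(5, 10, 2), -1097), 1577) = Mul(Add(17, -1097), 1577) = Mul(-1080, 1577) = -1703160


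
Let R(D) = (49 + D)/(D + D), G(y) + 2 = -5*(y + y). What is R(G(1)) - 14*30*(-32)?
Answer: 322523/24 ≈ 13438.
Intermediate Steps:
G(y) = -2 - 10*y (G(y) = -2 - 5*(y + y) = -2 - 10*y)
R(D) = (49 + D)/(2*D) (R(D) = (49 + D)/((2*D)) = (49 + D)*(1/(2*D)) = (49 + D)/(2*D))
R(G(1)) - 14*30*(-32) = (49 + (-2 - 10*1))/(2*(-2 - 10*1)) - 14*30*(-32) = (49 + (-2 - 10))/(2*(-2 - 10)) - 420*(-32) = (½)*(49 - 12)/(-12) + 13440 = (½)*(-1/12)*37 + 13440 = -37/24 + 13440 = 322523/24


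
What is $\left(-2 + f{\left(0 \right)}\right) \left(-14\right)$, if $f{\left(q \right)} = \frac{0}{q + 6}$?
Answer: $28$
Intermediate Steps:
$f{\left(q \right)} = 0$ ($f{\left(q \right)} = \frac{0}{6 + q} = 0$)
$\left(-2 + f{\left(0 \right)}\right) \left(-14\right) = \left(-2 + 0\right) \left(-14\right) = \left(-2\right) \left(-14\right) = 28$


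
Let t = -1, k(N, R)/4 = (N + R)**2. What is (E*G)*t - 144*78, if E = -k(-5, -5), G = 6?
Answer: -8832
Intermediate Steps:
k(N, R) = 4*(N + R)**2
E = -400 (E = -4*(-5 - 5)**2 = -4*(-10)**2 = -4*100 = -1*400 = -400)
(E*G)*t - 144*78 = -400*6*(-1) - 144*78 = -2400*(-1) - 11232 = 2400 - 11232 = -8832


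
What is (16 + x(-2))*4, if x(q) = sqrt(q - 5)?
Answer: 64 + 4*I*sqrt(7) ≈ 64.0 + 10.583*I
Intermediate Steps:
x(q) = sqrt(-5 + q)
(16 + x(-2))*4 = (16 + sqrt(-5 - 2))*4 = (16 + sqrt(-7))*4 = (16 + I*sqrt(7))*4 = 64 + 4*I*sqrt(7)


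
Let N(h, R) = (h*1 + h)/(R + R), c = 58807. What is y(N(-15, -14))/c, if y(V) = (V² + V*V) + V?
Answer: 165/2881543 ≈ 5.7261e-5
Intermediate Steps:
N(h, R) = h/R (N(h, R) = (h + h)/((2*R)) = (2*h)*(1/(2*R)) = h/R)
y(V) = V + 2*V² (y(V) = (V² + V²) + V = 2*V² + V = V + 2*V²)
y(N(-15, -14))/c = ((-15/(-14))*(1 + 2*(-15/(-14))))/58807 = ((-15*(-1/14))*(1 + 2*(-15*(-1/14))))*(1/58807) = (15*(1 + 2*(15/14))/14)*(1/58807) = (15*(1 + 15/7)/14)*(1/58807) = ((15/14)*(22/7))*(1/58807) = (165/49)*(1/58807) = 165/2881543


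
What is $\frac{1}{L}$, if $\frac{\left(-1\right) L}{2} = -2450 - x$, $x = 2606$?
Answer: $\frac{1}{10112} \approx 9.8892 \cdot 10^{-5}$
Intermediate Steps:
$L = 10112$ ($L = - 2 \left(-2450 - 2606\right) = \left(-2\right) \left(-5056\right) = 10112$)
$\frac{1}{L} = \frac{1}{10112}$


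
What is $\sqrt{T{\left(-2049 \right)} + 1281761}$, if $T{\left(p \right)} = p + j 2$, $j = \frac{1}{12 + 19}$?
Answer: $\frac{\sqrt{1229803294}}{31} \approx 1131.2$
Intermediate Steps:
$j = \frac{1}{31} \approx 0.032258$
$T{\left(p \right)} = \frac{2}{31} + p$ ($T{\left(p \right)} = p + \frac{1}{31} \cdot 2 = p + \frac{2}{31} = \frac{2}{31} + p$)
$\sqrt{T{\left(-2049 \right)} + 1281761} = \sqrt{\left(\frac{2}{31} - 2049\right) + 1281761} = \sqrt{- \frac{63517}{31} + 1281761} = \sqrt{\frac{39671074}{31}} = \frac{\sqrt{1229803294}}{31}$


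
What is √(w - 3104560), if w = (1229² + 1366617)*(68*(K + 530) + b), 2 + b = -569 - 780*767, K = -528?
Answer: I*√1722483343870 ≈ 1.3124e+6*I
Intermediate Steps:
b = -598831 (b = -2 + (-569 - 780*767) = -2 + (-569 - 598260) = -2 - 598829 = -598831)
w = -1722480239310 (w = (1229² + 1366617)*(68*(-528 + 530) - 598831) = (1510441 + 1366617)*(68*2 - 598831) = 2877058*(136 - 598831) = 2877058*(-598695) = -1722480239310)
√(w - 3104560) = √(-1722480239310 - 3104560) = √(-1722483343870) = I*√1722483343870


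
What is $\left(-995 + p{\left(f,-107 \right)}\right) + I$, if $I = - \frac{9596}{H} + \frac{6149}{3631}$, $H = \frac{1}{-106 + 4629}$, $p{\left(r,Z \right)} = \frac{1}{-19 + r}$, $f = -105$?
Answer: $- \frac{19542256094687}{450244} \approx -4.3404 \cdot 10^{7}$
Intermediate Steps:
$H = \frac{1}{4523} \approx 0.00022109$
$I = - \frac{157595226599}{3631}$ ($I = - 9596 \frac{1}{\frac{1}{4523}} + \frac{6149}{3631} = \left(-9596\right) 4523 + 6149 \cdot \frac{1}{3631} = -43402708 + \frac{6149}{3631} = - \frac{157595226599}{3631} \approx -4.3403 \cdot 10^{7}$)
$\left(-995 + p{\left(f,-107 \right)}\right) + I = \left(-995 + \frac{1}{-19 - 105}\right) - \frac{157595226599}{3631} = \left(-995 + \frac{1}{-124}\right) - \frac{157595226599}{3631} = \left(-995 - \frac{1}{124}\right) - \frac{157595226599}{3631} = - \frac{123381}{124} - \frac{157595226599}{3631} = - \frac{19542256094687}{450244}$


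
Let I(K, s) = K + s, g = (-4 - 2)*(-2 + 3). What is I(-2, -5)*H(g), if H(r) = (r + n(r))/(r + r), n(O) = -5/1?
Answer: -77/12 ≈ -6.4167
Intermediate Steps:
n(O) = -5 (n(O) = -5*1 = -5)
g = -6 (g = -6*1 = -6)
H(r) = (-5 + r)/(2*r) (H(r) = (r - 5)/(r + r) = (-5 + r)/((2*r)) = (-5 + r)*(1/(2*r)) = (-5 + r)/(2*r))
I(-2, -5)*H(g) = (-2 - 5)*((1/2)*(-5 - 6)/(-6)) = -7*(-1)*(-11)/(2*6) = -7*11/12 = -77/12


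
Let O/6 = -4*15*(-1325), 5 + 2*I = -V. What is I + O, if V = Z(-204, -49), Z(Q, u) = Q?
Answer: 954199/2 ≈ 4.7710e+5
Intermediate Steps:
V = -204
I = 199/2 (I = -5/2 + (-1*(-204))/2 = -5/2 + (1/2)*204 = -5/2 + 102 = 199/2 ≈ 99.500)
O = 477000 (O = 6*(-4*15*(-1325)) = 6*(-60*(-1325)) = 6*79500 = 477000)
I + O = 199/2 + 477000 = 954199/2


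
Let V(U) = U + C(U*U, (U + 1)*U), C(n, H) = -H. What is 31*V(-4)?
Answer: -496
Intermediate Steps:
V(U) = U - U*(1 + U) (V(U) = U - (U + 1)*U = U - (1 + U)*U = U - U*(1 + U))
31*V(-4) = 31*(-1*(-4)²) = 31*(-1*16) = 31*(-16) = -496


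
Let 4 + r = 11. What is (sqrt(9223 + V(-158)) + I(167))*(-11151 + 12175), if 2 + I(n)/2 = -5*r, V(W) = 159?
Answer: -75776 + 1024*sqrt(9382) ≈ 23409.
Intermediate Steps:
r = 7 (r = -4 + 11 = 7)
I(n) = -74 (I(n) = -4 + 2*(-5*7) = -4 + 2*(-35) = -4 - 70 = -74)
(sqrt(9223 + V(-158)) + I(167))*(-11151 + 12175) = (sqrt(9223 + 159) - 74)*(-11151 + 12175) = (sqrt(9382) - 74)*1024 = (-74 + sqrt(9382))*1024 = -75776 + 1024*sqrt(9382)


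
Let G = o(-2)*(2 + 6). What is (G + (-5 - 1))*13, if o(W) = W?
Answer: -286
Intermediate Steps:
G = -16 (G = -2*(2 + 6) = -2*8 = -16)
(G + (-5 - 1))*13 = (-16 + (-5 - 1))*13 = (-16 - 6)*13 = -22*13 = -286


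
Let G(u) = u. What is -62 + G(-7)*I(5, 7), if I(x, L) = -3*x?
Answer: 43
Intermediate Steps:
-62 + G(-7)*I(5, 7) = -62 - (-21)*5 = -62 - 7*(-15) = -62 + 105 = 43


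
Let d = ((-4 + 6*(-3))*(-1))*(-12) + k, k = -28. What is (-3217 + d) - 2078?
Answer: -5587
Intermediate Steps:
d = -292 (d = ((-4 + 6*(-3))*(-1))*(-12) - 28 = ((-4 - 18)*(-1))*(-12) - 28 = -22*(-1)*(-12) - 28 = 22*(-12) - 28 = -264 - 28 = -292)
(-3217 + d) - 2078 = (-3217 - 292) - 2078 = -3509 - 2078 = -5587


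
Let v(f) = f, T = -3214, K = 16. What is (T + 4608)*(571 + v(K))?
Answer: 818278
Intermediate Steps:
(T + 4608)*(571 + v(K)) = (-3214 + 4608)*(571 + 16) = 1394*587 = 818278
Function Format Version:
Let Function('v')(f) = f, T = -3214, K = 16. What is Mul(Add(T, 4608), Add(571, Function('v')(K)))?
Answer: 818278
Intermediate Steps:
Mul(Add(T, 4608), Add(571, Function('v')(K))) = Mul(Add(-3214, 4608), Add(571, 16)) = Mul(1394, 587) = 818278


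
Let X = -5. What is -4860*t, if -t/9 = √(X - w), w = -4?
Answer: 43740*I ≈ 43740.0*I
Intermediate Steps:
t = -9*I (t = -9*√(-5 - 1*(-4)) = -9*√(-5 + 4) = -9*I ≈ -9.0*I)
-4860*t = -4860*(-9*I) = -(-43740)*I = 43740*I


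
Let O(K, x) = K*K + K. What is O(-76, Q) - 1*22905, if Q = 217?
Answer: -17205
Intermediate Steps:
O(K, x) = K + K² (O(K, x) = K² + K = K + K²)
O(-76, Q) - 1*22905 = -76*(1 - 76) - 1*22905 = -76*(-75) - 22905 = 5700 - 22905 = -17205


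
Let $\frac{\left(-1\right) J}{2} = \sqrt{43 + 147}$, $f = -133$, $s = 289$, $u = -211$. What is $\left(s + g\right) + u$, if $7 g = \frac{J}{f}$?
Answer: $78 + \frac{2 \sqrt{190}}{931} \approx 78.03$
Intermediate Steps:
$J = - 2 \sqrt{190}$ ($J = - 2 \sqrt{43 + 147} = - 2 \sqrt{190} \approx -27.568$)
$g = \frac{2 \sqrt{190}}{931}$ ($g = \frac{- 2 \sqrt{190} \frac{1}{-133}}{7} = \frac{- 2 \sqrt{190} \left(- \frac{1}{133}\right)}{7} = \frac{\frac{2}{133} \sqrt{190}}{7} = \frac{2 \sqrt{190}}{931} \approx 0.029611$)
$\left(s + g\right) + u = \left(289 + \frac{2 \sqrt{190}}{931}\right) - 211 = 78 + \frac{2 \sqrt{190}}{931}$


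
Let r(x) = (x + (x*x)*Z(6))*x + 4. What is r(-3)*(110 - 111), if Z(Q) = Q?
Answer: 149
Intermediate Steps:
r(x) = 4 + x*(x + 6*x²) (r(x) = (x + (x*x)*6)*x + 4 = (x + x²*6)*x + 4 = (x + 6*x²)*x + 4 = x*(x + 6*x²) + 4 = 4 + x*(x + 6*x²))
r(-3)*(110 - 111) = (4 + (-3)² + 6*(-3)³)*(110 - 111) = (4 + 9 + 6*(-27))*(-1) = (4 + 9 - 162)*(-1) = -149*(-1) = 149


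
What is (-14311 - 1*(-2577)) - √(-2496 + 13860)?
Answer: -11734 - 2*√2841 ≈ -11841.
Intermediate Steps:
(-14311 - 1*(-2577)) - √(-2496 + 13860) = (-14311 + 2577) - √11364 = -11734 - 2*√2841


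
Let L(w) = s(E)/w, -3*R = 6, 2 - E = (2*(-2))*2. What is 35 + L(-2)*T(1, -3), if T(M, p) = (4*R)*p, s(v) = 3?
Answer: -1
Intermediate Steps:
E = 10 (E = 2 - 2*(-2)*2 = 2 - (-4)*2 = 2 - 1*(-8) = 2 + 8 = 10)
R = -2 (R = -⅓*6 = -2)
T(M, p) = -8*p (T(M, p) = (4*(-2))*p = -8*p)
L(w) = 3/w
35 + L(-2)*T(1, -3) = 35 + (3/(-2))*(-8*(-3)) = 35 + (3*(-½))*24 = 35 - 3/2*24 = 35 - 36 = -1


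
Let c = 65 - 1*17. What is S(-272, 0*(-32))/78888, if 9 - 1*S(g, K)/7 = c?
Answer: -91/26296 ≈ -0.0034606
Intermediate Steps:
c = 48 (c = 65 - 17 = 48)
S(g, K) = -273 (S(g, K) = 63 - 7*48 = 63 - 336 = -273)
S(-272, 0*(-32))/78888 = -273/78888 = -273*1/78888 = -91/26296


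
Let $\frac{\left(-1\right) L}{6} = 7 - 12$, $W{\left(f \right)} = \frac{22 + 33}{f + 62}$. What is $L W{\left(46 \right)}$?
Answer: $\frac{275}{18} \approx 15.278$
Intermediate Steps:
$W{\left(f \right)} = \frac{55}{62 + f}$
$L = 30$ ($L = - 6 \left(7 - 12\right) = \left(-6\right) \left(-5\right) = 30$)
$L W{\left(46 \right)} = 30 \frac{55}{62 + 46} = 30 \cdot \frac{55}{108} = \frac{275}{18}$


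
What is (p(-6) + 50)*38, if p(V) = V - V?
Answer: 1900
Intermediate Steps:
p(V) = 0
(p(-6) + 50)*38 = (0 + 50)*38 = 50*38 = 1900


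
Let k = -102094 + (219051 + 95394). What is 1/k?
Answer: 1/212351 ≈ 4.7092e-6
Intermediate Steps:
k = 212351 (k = -102094 + 314445 = 212351)
1/k = 1/212351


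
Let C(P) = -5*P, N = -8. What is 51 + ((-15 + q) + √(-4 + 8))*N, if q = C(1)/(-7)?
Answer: 1045/7 ≈ 149.29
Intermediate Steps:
q = 5/7 (q = -5*1/(-7) = -5*(-⅐) = 5/7 ≈ 0.71429)
51 + ((-15 + q) + √(-4 + 8))*N = 51 + ((-15 + 5/7) + √(-4 + 8))*(-8) = 51 + (-100/7 + √4)*(-8) = 51 + (-100/7 + 2)*(-8) = 51 - 86/7*(-8) = 51 + 688/7 = 1045/7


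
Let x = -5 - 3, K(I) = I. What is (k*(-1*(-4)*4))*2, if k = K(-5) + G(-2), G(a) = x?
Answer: -416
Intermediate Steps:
x = -8
G(a) = -8
k = -13 (k = -5 - 8 = -13)
(k*(-1*(-4)*4))*2 = -13*(-1*(-4))*4*2 = -52*4*2 = -13*16*2 = -208*2 = -416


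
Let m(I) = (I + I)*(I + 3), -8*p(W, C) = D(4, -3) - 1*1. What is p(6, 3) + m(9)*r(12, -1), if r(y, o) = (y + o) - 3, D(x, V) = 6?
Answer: 13819/8 ≈ 1727.4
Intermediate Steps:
r(y, o) = -3 + o + y (r(y, o) = (o + y) - 3 = -3 + o + y)
p(W, C) = -5/8 (p(W, C) = -(6 - 1*1)/8 = -(6 - 1)/8 = -⅛*5 = -5/8)
m(I) = 2*I*(3 + I) (m(I) = (2*I)*(3 + I) = 2*I*(3 + I))
p(6, 3) + m(9)*r(12, -1) = -5/8 + (2*9*(3 + 9))*(-3 - 1 + 12) = -5/8 + (2*9*12)*8 = -5/8 + 216*8 = -5/8 + 1728 = 13819/8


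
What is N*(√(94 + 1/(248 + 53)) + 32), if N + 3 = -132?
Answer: -4320 - 135*√8516795/301 ≈ -5628.9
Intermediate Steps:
N = -135 (N = -3 - 132 = -135)
N*(√(94 + 1/(248 + 53)) + 32) = -135*(√(94 + 1/(248 + 53)) + 32) = -135*(√(94 + 1/301) + 32) = -135*(√(28295/301) + 32) = -135*(√8516795/301 + 32) = -135*(32 + √8516795/301) = -4320 - 135*√8516795/301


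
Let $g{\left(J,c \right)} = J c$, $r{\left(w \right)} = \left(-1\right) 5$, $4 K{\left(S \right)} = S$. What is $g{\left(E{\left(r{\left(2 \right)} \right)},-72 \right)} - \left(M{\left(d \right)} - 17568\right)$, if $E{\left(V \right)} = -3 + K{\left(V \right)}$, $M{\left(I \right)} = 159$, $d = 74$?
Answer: $17715$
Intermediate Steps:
$K{\left(S \right)} = \frac{S}{4}$
$r{\left(w \right)} = -5$
$E{\left(V \right)} = -3 + \frac{V}{4}$
$g{\left(E{\left(r{\left(2 \right)} \right)},-72 \right)} - \left(M{\left(d \right)} - 17568\right) = \left(-3 + \frac{1}{4} \left(-5\right)\right) \left(-72\right) - \left(159 - 17568\right) = \left(-3 - \frac{5}{4}\right) \left(-72\right) - \left(159 - 17568\right) = \left(- \frac{17}{4}\right) \left(-72\right) - -17409 = 306 + 17409 = 17715$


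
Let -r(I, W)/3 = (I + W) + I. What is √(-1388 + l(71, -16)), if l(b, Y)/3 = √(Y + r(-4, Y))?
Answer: √(-1388 + 6*√14) ≈ 36.953*I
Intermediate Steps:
r(I, W) = -6*I - 3*W (r(I, W) = -3*((I + W) + I) = -3*(W + 2*I) = -6*I - 3*W)
l(b, Y) = 3*√(24 - 2*Y) (l(b, Y) = 3*√(Y + (-6*(-4) - 3*Y)) = 3*√(Y + (24 - 3*Y)) = 3*√(24 - 2*Y))
√(-1388 + l(71, -16)) = √(-1388 + 3*√(24 - 2*(-16))) = √(-1388 + 3*√(24 + 32)) = √(-1388 + 3*√56) = √(-1388 + 3*(2*√14)) = √(-1388 + 6*√14)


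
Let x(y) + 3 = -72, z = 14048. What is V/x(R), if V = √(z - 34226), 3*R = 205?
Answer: -I*√2242/25 ≈ -1.894*I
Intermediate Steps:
R = 205/3 (R = (⅓)*205 = 205/3 ≈ 68.333)
x(y) = -75 (x(y) = -3 - 72 = -75)
V = 3*I*√2242 (V = √(14048 - 34226) = √(-20178) = 3*I*√2242 ≈ 142.05*I)
V/x(R) = (3*I*√2242)/(-75) = (3*I*√2242)*(-1/75) = -I*√2242/25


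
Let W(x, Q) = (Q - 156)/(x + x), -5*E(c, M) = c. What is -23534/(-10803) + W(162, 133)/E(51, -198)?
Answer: 130039387/59502924 ≈ 2.1854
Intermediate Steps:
E(c, M) = -c/5
W(x, Q) = (-156 + Q)/(2*x) (W(x, Q) = (-156 + Q)/((2*x)) = (-156 + Q)*(1/(2*x)) = (-156 + Q)/(2*x))
-23534/(-10803) + W(162, 133)/E(51, -198) = -23534/(-10803) + ((½)*(-156 + 133)/162)/((-⅕*51)) = -23534*(-1/10803) + ((½)*(1/162)*(-23))/(-51/5) = 23534/10803 - 23/324*(-5/51) = 23534/10803 + 115/16524 = 130039387/59502924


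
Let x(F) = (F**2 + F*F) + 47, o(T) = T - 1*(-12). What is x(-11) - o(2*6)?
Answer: 265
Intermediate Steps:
o(T) = 12 + T (o(T) = T + 12 = 12 + T)
x(F) = 47 + 2*F**2 (x(F) = (F**2 + F**2) + 47 = 2*F**2 + 47 = 47 + 2*F**2)
x(-11) - o(2*6) = (47 + 2*(-11)**2) - (12 + 2*6) = (47 + 2*121) - (12 + 12) = (47 + 242) - 1*24 = 289 - 24 = 265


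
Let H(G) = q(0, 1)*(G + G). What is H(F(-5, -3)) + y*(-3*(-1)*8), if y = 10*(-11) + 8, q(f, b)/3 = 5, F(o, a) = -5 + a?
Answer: -2688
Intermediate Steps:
q(f, b) = 15 (q(f, b) = 3*5 = 15)
H(G) = 30*G (H(G) = 15*(G + G) = 15*(2*G) = 30*G)
y = -102 (y = -110 + 8 = -102)
H(F(-5, -3)) + y*(-3*(-1)*8) = 30*(-5 - 3) - 102*(-3*(-1))*8 = 30*(-8) - 306*8 = -240 - 102*24 = -240 - 2448 = -2688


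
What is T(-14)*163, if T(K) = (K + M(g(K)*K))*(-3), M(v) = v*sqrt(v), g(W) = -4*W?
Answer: 6846 + 10734528*I ≈ 6846.0 + 1.0735e+7*I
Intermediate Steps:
M(v) = v**(3/2)
T(K) = -24*(-K**2)**(3/2) - 3*K (T(K) = (K + ((-4*K)*K)**(3/2))*(-3) = (K + (-4*K**2)**(3/2))*(-3) = (K + 8*(-K**2)**(3/2))*(-3) = -24*(-K**2)**(3/2) - 3*K)
T(-14)*163 = (-24*(-2744*I) - 3*(-14))*163 = (-24*(-2744*I) + 42)*163 = (-(-65856)*I + 42)*163 = (65856*I + 42)*163 = (42 + 65856*I)*163 = 6846 + 10734528*I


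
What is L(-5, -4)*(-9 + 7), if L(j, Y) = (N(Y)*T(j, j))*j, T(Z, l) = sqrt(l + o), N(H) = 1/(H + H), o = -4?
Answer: -15*I/4 ≈ -3.75*I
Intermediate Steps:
N(H) = 1/(2*H)
T(Z, l) = sqrt(-4 + l) (T(Z, l) = sqrt(l - 4) = sqrt(-4 + l))
L(j, Y) = j*sqrt(-4 + j)/(2*Y) (L(j, Y) = ((1/(2*Y))*sqrt(-4 + j))*j = (sqrt(-4 + j)/(2*Y))*j = j*sqrt(-4 + j)/(2*Y))
L(-5, -4)*(-9 + 7) = ((1/2)*(-5)*sqrt(-4 - 5)/(-4))*(-9 + 7) = ((1/2)*(-5)*(-1/4)*sqrt(-9))*(-2) = ((1/2)*(-5)*(-1/4)*(3*I))*(-2) = (15*I/8)*(-2) = -15*I/4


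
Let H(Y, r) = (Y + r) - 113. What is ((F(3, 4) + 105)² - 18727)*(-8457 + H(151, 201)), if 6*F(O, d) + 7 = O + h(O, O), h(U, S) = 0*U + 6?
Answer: 564469766/9 ≈ 6.2719e+7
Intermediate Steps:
h(U, S) = 6 (h(U, S) = 0 + 6 = 6)
F(O, d) = -⅙ + O/6 (F(O, d) = -7/6 + (O + 6)/6 = -7/6 + (6 + O)/6 = -7/6 + (1 + O/6) = -⅙ + O/6)
H(Y, r) = -113 + Y + r
((F(3, 4) + 105)² - 18727)*(-8457 + H(151, 201)) = (((-⅙ + (⅙)*3) + 105)² - 18727)*(-8457 + (-113 + 151 + 201)) = (((-⅙ + ½) + 105)² - 18727)*(-8457 + 239) = ((⅓ + 105)² - 18727)*(-8218) = ((316/3)² - 18727)*(-8218) = (99856/9 - 18727)*(-8218) = -68687/9*(-8218) = 564469766/9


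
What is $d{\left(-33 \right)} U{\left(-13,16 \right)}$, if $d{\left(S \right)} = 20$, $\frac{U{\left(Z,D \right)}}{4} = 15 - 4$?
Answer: $880$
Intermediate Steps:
$U{\left(Z,D \right)} = 44$ ($U{\left(Z,D \right)} = 4 \left(15 - 4\right) = 4 \cdot 11 = 44$)
$d{\left(-33 \right)} U{\left(-13,16 \right)} = 20 \cdot 44 = 880$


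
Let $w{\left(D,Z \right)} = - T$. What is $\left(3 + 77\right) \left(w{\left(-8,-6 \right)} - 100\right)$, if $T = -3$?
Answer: $-7760$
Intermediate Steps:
$w{\left(D,Z \right)} = 3$ ($w{\left(D,Z \right)} = \left(-1\right) \left(-3\right) = 3$)
$\left(3 + 77\right) \left(w{\left(-8,-6 \right)} - 100\right) = \left(3 + 77\right) \left(3 - 100\right) = 80 \left(-97\right) = -7760$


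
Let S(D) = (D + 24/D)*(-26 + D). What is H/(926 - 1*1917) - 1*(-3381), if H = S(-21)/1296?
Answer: 30396372827/8990352 ≈ 3381.0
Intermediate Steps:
S(D) = (-26 + D)*(D + 24/D)
H = 7285/9072 (H = (24 + (-21)² - 624/(-21) - 26*(-21))/1296 = (24 + 441 - 624*(-1/21) + 546)*(1/1296) = (24 + 441 + 208/7 + 546)*(1/1296) = (7285/7)*(1/1296) = 7285/9072 ≈ 0.80302)
H/(926 - 1*1917) - 1*(-3381) = 7285/(9072*(926 - 1*1917)) - 1*(-3381) = 7285/(9072*(926 - 1917)) + 3381 = (7285/9072)/(-991) + 3381 = (7285/9072)*(-1/991) + 3381 = -7285/8990352 + 3381 = 30396372827/8990352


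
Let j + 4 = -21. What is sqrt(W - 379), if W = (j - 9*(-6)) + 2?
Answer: 2*I*sqrt(87) ≈ 18.655*I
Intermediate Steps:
j = -25 (j = -4 - 21 = -25)
W = 31 (W = (-25 - 9*(-6)) + 2 = (-25 + 54) + 2 = 29 + 2 = 31)
sqrt(W - 379) = sqrt(31 - 379) = sqrt(-348) = 2*I*sqrt(87)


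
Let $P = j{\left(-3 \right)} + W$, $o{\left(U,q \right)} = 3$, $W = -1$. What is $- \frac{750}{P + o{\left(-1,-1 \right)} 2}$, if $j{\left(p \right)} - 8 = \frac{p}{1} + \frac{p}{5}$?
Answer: $- \frac{3750}{47} \approx -79.787$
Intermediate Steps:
$j{\left(p \right)} = 8 + \frac{6 p}{5}$ ($j{\left(p \right)} = 8 + \left(\frac{p}{1} + \frac{p}{5}\right) = 8 + \left(p 1 + p \frac{1}{5}\right) = 8 + \left(p + \frac{p}{5}\right) = 8 + \frac{6 p}{5}$)
$P = \frac{17}{5}$ ($P = \left(8 + \frac{6}{5} \left(-3\right)\right) - 1 = \left(8 - \frac{18}{5}\right) - 1 = \frac{22}{5} - 1 = \frac{17}{5} \approx 3.4$)
$- \frac{750}{P + o{\left(-1,-1 \right)} 2} = - \frac{750}{\frac{17}{5} + 3 \cdot 2} = - \frac{750}{\frac{17}{5} + 6} = - \frac{750}{\frac{47}{5}} = \left(-750\right) \frac{5}{47} = - \frac{3750}{47}$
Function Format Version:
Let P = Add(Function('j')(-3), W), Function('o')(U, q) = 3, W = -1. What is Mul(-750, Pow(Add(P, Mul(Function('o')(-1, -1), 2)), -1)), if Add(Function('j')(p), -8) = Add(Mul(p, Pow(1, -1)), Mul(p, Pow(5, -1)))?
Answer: Rational(-3750, 47) ≈ -79.787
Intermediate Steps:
Function('j')(p) = Add(8, Mul(Rational(6, 5), p)) (Function('j')(p) = Add(8, Add(Mul(p, Pow(1, -1)), Mul(p, Pow(5, -1)))) = Add(8, Add(Mul(p, 1), Mul(p, Rational(1, 5)))) = Add(8, Add(p, Mul(Rational(1, 5), p))) = Add(8, Mul(Rational(6, 5), p)))
P = Rational(17, 5) (P = Add(Add(8, Mul(Rational(6, 5), -3)), -1) = Add(Add(8, Rational(-18, 5)), -1) = Add(Rational(22, 5), -1) = Rational(17, 5) ≈ 3.4000)
Mul(-750, Pow(Add(P, Mul(Function('o')(-1, -1), 2)), -1)) = Mul(-750, Pow(Add(Rational(17, 5), Mul(3, 2)), -1)) = Mul(-750, Pow(Add(Rational(17, 5), 6), -1)) = Mul(-750, Pow(Rational(47, 5), -1)) = Mul(-750, Rational(5, 47)) = Rational(-3750, 47)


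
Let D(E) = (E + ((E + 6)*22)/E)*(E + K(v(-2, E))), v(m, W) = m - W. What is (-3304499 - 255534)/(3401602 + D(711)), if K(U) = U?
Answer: -843727821/805832144 ≈ -1.0470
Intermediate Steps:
D(E) = -2*E - 2*(132 + 22*E)/E (D(E) = (E + ((E + 6)*22)/E)*(E + (-2 - E)) = (E + ((6 + E)*22)/E)*(-2) = (E + (132 + 22*E)/E)*(-2) = -2*E - 2*(132 + 22*E)/E)
(-3304499 - 255534)/(3401602 + D(711)) = (-3304499 - 255534)/(3401602 + (-44 - 264/711 - 2*711)) = -3560033/(3401602 + (-44 - 264*1/711 - 1422)) = -3560033/(3401602 + (-44 - 88/237 - 1422)) = -3560033/(3401602 - 347530/237) = -3560033/805832144/237 = -3560033*237/805832144 = -843727821/805832144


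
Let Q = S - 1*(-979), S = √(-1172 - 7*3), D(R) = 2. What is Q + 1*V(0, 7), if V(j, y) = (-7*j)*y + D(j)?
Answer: 981 + I*√1193 ≈ 981.0 + 34.54*I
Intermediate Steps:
S = I*√1193 (S = √(-1172 - 21) = √(-1193) = I*√1193 ≈ 34.54*I)
V(j, y) = 2 - 7*j*y (V(j, y) = (-7*j)*y + 2 = -7*j*y + 2 = 2 - 7*j*y)
Q = 979 + I*√1193 (Q = I*√1193 - 1*(-979) = I*√1193 + 979 = 979 + I*√1193 ≈ 979.0 + 34.54*I)
Q + 1*V(0, 7) = (979 + I*√1193) + 1*(2 - 7*0*7) = (979 + I*√1193) + 1*(2 + 0) = (979 + I*√1193) + 1*2 = (979 + I*√1193) + 2 = 981 + I*√1193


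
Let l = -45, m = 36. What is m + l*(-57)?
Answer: 2601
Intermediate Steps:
m + l*(-57) = 36 - 45*(-57) = 36 + 2565 = 2601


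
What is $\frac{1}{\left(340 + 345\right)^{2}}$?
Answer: $\frac{1}{469225} \approx 2.1312 \cdot 10^{-6}$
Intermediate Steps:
$\frac{1}{\left(340 + 345\right)^{2}} = \frac{1}{685^{2}} = \frac{1}{469225}$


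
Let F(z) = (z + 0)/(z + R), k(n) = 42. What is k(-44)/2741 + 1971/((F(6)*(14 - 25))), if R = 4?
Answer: -9003723/30151 ≈ -298.62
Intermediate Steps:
F(z) = z/(4 + z) (F(z) = (z + 0)/(z + 4) = z/(4 + z))
k(-44)/2741 + 1971/((F(6)*(14 - 25))) = 42/2741 + 1971/(((6/(4 + 6))*(14 - 25))) = 42*(1/2741) + 1971/(((6/10)*(-11))) = 42/2741 + 1971/(((6*(1/10))*(-11))) = 42/2741 + 1971/(((3/5)*(-11))) = 42/2741 + 1971/(-33/5) = 42/2741 + 1971*(-5/33) = 42/2741 - 3285/11 = -9003723/30151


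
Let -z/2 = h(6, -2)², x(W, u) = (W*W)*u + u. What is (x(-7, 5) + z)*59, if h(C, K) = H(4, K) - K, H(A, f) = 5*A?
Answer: -42362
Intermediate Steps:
x(W, u) = u + u*W² (x(W, u) = W²*u + u = u*W² + u = u + u*W²)
h(C, K) = 20 - K (h(C, K) = 5*4 - K = 20 - K)
z = -968 (z = -2*(20 - 1*(-2))² = -2*(20 + 2)² = -2*22² = -2*484 = -968)
(x(-7, 5) + z)*59 = (5*(1 + (-7)²) - 968)*59 = (5*(1 + 49) - 968)*59 = (5*50 - 968)*59 = (250 - 968)*59 = -718*59 = -42362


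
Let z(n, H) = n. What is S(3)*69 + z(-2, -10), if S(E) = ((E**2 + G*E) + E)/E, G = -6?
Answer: -140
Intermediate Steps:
S(E) = (E**2 - 5*E)/E (S(E) = ((E**2 - 6*E) + E)/E = (E**2 - 5*E)/E)
S(3)*69 + z(-2, -10) = (-5 + 3)*69 - 2 = -2*69 - 2 = -138 - 2 = -140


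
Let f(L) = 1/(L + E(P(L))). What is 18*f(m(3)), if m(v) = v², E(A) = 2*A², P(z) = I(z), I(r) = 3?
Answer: ⅔ ≈ 0.66667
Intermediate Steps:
P(z) = 3
f(L) = 1/(18 + L) (f(L) = 1/(L + 2*3²) = 1/(L + 2*9) = 1/(L + 18) = 1/(18 + L))
18*f(m(3)) = 18/(18 + 3²) = 18/(18 + 9) = 18/27 = 18*(1/27) = ⅔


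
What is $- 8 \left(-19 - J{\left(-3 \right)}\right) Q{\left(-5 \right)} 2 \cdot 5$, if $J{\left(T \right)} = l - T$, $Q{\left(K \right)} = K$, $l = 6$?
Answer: $-11200$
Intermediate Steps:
$J{\left(T \right)} = 6 - T$
$- 8 \left(-19 - J{\left(-3 \right)}\right) Q{\left(-5 \right)} 2 \cdot 5 = - 8 \left(-19 - \left(6 - -3\right)\right) \left(-5\right) 2 \cdot 5 = - 8 \left(-19 - \left(6 + 3\right)\right) \left(\left(-10\right) 5\right) = - 8 \left(-19 - 9\right) \left(-50\right) = \left(-8\right) \left(-28\right) \left(-50\right) = 224 \left(-50\right) = -11200$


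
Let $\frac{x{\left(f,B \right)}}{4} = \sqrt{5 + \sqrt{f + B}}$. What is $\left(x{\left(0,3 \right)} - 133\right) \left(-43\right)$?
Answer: $5719 - 172 \sqrt{5 + \sqrt{3}} \approx 5272.7$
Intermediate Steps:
$x{\left(f,B \right)} = 4 \sqrt{5 + \sqrt{B + f}}$ ($x{\left(f,B \right)} = 4 \sqrt{5 + \sqrt{f + B}} = 4 \sqrt{5 + \sqrt{B + f}}$)
$\left(x{\left(0,3 \right)} - 133\right) \left(-43\right) = \left(4 \sqrt{5 + \sqrt{3 + 0}} - 133\right) \left(-43\right) = \left(4 \sqrt{5 + \sqrt{3}} - 133\right) \left(-43\right) = \left(-133 + 4 \sqrt{5 + \sqrt{3}}\right) \left(-43\right) = 5719 - 172 \sqrt{5 + \sqrt{3}}$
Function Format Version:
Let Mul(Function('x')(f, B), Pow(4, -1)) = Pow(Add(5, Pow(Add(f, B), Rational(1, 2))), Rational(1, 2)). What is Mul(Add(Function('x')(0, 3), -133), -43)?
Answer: Add(5719, Mul(-172, Pow(Add(5, Pow(3, Rational(1, 2))), Rational(1, 2)))) ≈ 5272.7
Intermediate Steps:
Function('x')(f, B) = Mul(4, Pow(Add(5, Pow(Add(B, f), Rational(1, 2))), Rational(1, 2))) (Function('x')(f, B) = Mul(4, Pow(Add(5, Pow(Add(f, B), Rational(1, 2))), Rational(1, 2))) = Mul(4, Pow(Add(5, Pow(Add(B, f), Rational(1, 2))), Rational(1, 2))))
Mul(Add(Function('x')(0, 3), -133), -43) = Mul(Add(Mul(4, Pow(Add(5, Pow(Add(3, 0), Rational(1, 2))), Rational(1, 2))), -133), -43) = Mul(Add(Mul(4, Pow(Add(5, Pow(3, Rational(1, 2))), Rational(1, 2))), -133), -43) = Mul(Add(-133, Mul(4, Pow(Add(5, Pow(3, Rational(1, 2))), Rational(1, 2)))), -43) = Add(5719, Mul(-172, Pow(Add(5, Pow(3, Rational(1, 2))), Rational(1, 2))))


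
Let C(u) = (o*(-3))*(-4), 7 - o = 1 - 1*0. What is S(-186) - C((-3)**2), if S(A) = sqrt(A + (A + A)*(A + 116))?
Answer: -72 + sqrt(25854) ≈ 88.792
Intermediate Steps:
o = 6 (o = 7 - (1 - 1*0) = 7 - (1 + 0) = 7 - 1*1 = 7 - 1 = 6)
C(u) = 72 (C(u) = (6*(-3))*(-4) = -18*(-4) = 72)
S(A) = sqrt(A + 2*A*(116 + A)) (S(A) = sqrt(A + (2*A)*(116 + A)) = sqrt(A + 2*A*(116 + A)))
S(-186) - C((-3)**2) = sqrt(-186*(233 + 2*(-186))) - 1*72 = sqrt(-186*(233 - 372)) - 72 = sqrt(-186*(-139)) - 72 = sqrt(25854) - 72 = -72 + sqrt(25854)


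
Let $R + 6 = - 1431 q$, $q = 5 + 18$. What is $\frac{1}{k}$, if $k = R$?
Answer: $- \frac{1}{32919} \approx -3.0378 \cdot 10^{-5}$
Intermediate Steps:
$q = 23$
$R = -32919$ ($R = -6 - 32913 = -32919$)
$k = -32919$
$\frac{1}{k} = \frac{1}{-32919} = - \frac{1}{32919}$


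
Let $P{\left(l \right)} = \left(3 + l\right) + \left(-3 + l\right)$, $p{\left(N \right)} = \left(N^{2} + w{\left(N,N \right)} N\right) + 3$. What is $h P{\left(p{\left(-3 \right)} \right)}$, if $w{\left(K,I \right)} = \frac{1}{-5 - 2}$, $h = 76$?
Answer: $\frac{13224}{7} \approx 1889.1$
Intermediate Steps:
$w{\left(K,I \right)} = - \frac{1}{7}$ ($w{\left(K,I \right)} = \frac{1}{-7} = - \frac{1}{7}$)
$p{\left(N \right)} = 3 + N^{2} - \frac{N}{7}$ ($p{\left(N \right)} = \left(N^{2} - \frac{N}{7}\right) + 3 = 3 + N^{2} - \frac{N}{7}$)
$P{\left(l \right)} = 2 l$
$h P{\left(p{\left(-3 \right)} \right)} = 76 \cdot 2 \left(3 + \left(-3\right)^{2} - - \frac{3}{7}\right) = 76 \cdot 2 \left(3 + 9 + \frac{3}{7}\right) = 76 \cdot 2 \cdot \frac{87}{7} = 76 \cdot \frac{174}{7} = \frac{13224}{7}$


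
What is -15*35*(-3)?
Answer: 1575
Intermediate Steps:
-15*35*(-3) = -525*(-3) = 1575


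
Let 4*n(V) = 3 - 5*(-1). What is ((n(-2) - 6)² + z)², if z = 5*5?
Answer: 1681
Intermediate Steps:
z = 25
n(V) = 2 (n(V) = (3 - 5*(-1))/4 = (3 + 5)/4 = (¼)*8 = 2)
((n(-2) - 6)² + z)² = ((2 - 6)² + 25)² = ((-4)² + 25)² = (16 + 25)² = 41² = 1681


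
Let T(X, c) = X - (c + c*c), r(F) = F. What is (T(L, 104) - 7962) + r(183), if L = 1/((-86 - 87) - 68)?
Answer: -4506460/241 ≈ -18699.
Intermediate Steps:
L = -1/241 (L = 1/(-173 - 68) = 1/(-241) = -1/241 ≈ -0.0041494)
T(X, c) = X - c - c**2 (T(X, c) = X - (c + c**2) = X + (-c - c**2) = X - c - c**2)
(T(L, 104) - 7962) + r(183) = ((-1/241 - 1*104 - 1*104**2) - 7962) + 183 = ((-1/241 - 104 - 1*10816) - 7962) + 183 = ((-1/241 - 104 - 10816) - 7962) + 183 = (-2631721/241 - 7962) + 183 = -4550563/241 + 183 = -4506460/241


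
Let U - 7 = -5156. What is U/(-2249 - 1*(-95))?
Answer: 5149/2154 ≈ 2.3904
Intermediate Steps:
U = -5149 (U = 7 - 5156 = -5149)
U/(-2249 - 1*(-95)) = -5149/(-2249 - 1*(-95)) = -5149/(-2249 + 95) = -5149/(-2154) = -5149*(-1/2154) = 5149/2154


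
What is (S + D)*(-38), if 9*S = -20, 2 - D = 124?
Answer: 42484/9 ≈ 4720.4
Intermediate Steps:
D = -122 (D = 2 - 1*124 = 2 - 124 = -122)
S = -20/9 (S = (⅑)*(-20) = -20/9 ≈ -2.2222)
(S + D)*(-38) = (-20/9 - 122)*(-38) = -1118/9*(-38) = 42484/9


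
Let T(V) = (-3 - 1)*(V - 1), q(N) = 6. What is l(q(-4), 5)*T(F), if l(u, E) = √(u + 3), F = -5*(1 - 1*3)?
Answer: -108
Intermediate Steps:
F = 10 (F = -5*(1 - 3) = -5*(-2) = 10)
l(u, E) = √(3 + u)
T(V) = 4 - 4*V (T(V) = -4*(-1 + V) = 4 - 4*V)
l(q(-4), 5)*T(F) = √(3 + 6)*(4 - 4*10) = √9*(4 - 40) = 3*(-36) = -108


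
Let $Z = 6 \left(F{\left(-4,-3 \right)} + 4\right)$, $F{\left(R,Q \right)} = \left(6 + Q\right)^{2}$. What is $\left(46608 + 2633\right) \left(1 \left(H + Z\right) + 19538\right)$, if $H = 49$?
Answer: $968324265$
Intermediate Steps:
$Z = 78$ ($Z = 6 \left(\left(6 - 3\right)^{2} + 4\right) = 6 \left(3^{2} + 4\right) = 6 \left(9 + 4\right) = 6 \cdot 13 = 78$)
$\left(46608 + 2633\right) \left(1 \left(H + Z\right) + 19538\right) = \left(46608 + 2633\right) \left(1 \left(49 + 78\right) + 19538\right) = 49241 \left(1 \cdot 127 + 19538\right) = 49241 \left(127 + 19538\right) = 49241 \cdot 19665 = 968324265$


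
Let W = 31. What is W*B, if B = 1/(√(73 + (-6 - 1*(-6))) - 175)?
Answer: -5425/30552 - 31*√73/30552 ≈ -0.18624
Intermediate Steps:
B = 1/(-175 + √73) (B = 1/(√(73 + (-6 + 6)) - 175) = 1/(√(73 + 0) - 175) = 1/(√73 - 175) = 1/(-175 + √73) ≈ -0.0060076)
W*B = 31*(-175/30552 - √73/30552) = -5425/30552 - 31*√73/30552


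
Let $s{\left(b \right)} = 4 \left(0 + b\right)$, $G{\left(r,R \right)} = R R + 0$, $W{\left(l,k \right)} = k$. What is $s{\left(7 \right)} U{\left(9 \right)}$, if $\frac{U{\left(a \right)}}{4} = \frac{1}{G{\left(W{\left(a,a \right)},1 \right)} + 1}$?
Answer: $56$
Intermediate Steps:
$G{\left(r,R \right)} = R^{2}$ ($G{\left(r,R \right)} = R^{2} + 0 = R^{2}$)
$U{\left(a \right)} = 2$ ($U{\left(a \right)} = \frac{4}{1^{2} + 1} = \frac{4}{1 + 1} = \frac{4}{2} = 4 \cdot \frac{1}{2} = 2$)
$s{\left(b \right)} = 4 b$
$s{\left(7 \right)} U{\left(9 \right)} = 4 \cdot 7 \cdot 2 = 28 \cdot 2 = 56$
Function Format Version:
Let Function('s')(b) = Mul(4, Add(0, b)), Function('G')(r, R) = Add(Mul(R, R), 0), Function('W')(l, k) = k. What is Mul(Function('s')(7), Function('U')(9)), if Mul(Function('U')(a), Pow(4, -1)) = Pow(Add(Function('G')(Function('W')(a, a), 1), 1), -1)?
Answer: 56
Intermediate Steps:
Function('G')(r, R) = Pow(R, 2) (Function('G')(r, R) = Add(Pow(R, 2), 0) = Pow(R, 2))
Function('U')(a) = 2 (Function('U')(a) = Mul(4, Pow(Add(Pow(1, 2), 1), -1)) = Mul(4, Pow(Add(1, 1), -1)) = Mul(4, Pow(2, -1)) = Mul(4, Rational(1, 2)) = 2)
Function('s')(b) = Mul(4, b)
Mul(Function('s')(7), Function('U')(9)) = Mul(Mul(4, 7), 2) = Mul(28, 2) = 56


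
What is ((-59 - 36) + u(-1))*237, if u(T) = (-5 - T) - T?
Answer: -23226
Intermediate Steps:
u(T) = -5 - 2*T
((-59 - 36) + u(-1))*237 = ((-59 - 36) + (-5 - 2*(-1)))*237 = (-95 + (-5 + 2))*237 = (-95 - 3)*237 = -98*237 = -23226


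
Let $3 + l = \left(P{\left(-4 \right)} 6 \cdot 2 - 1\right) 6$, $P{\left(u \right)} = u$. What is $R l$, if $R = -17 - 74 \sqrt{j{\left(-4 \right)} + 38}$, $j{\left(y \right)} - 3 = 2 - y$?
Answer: $5049 + 21978 \sqrt{47} \approx 1.5572 \cdot 10^{5}$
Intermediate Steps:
$j{\left(y \right)} = 5 - y$ ($j{\left(y \right)} = 3 - \left(-2 + y\right) = 5 - y$)
$R = -17 - 74 \sqrt{47}$ ($R = -17 - 74 \sqrt{\left(5 - -4\right) + 38} = -17 - 74 \sqrt{\left(5 + 4\right) + 38} = -17 - 74 \sqrt{9 + 38} = -17 - 74 \sqrt{47} \approx -524.32$)
$l = -297$ ($l = -3 + \left(\left(-4\right) 6 \cdot 2 - 1\right) 6 = -3 + \left(\left(-24\right) 2 - 1\right) 6 = -3 + \left(-48 - 1\right) 6 = -3 - 294 = -297$)
$R l = \left(-17 - 74 \sqrt{47}\right) \left(-297\right) = 5049 + 21978 \sqrt{47}$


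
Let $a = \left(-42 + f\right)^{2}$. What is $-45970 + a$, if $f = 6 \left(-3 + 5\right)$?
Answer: $-45070$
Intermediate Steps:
$f = 12$ ($f = 6 \cdot 2 = 12$)
$a = 900$ ($a = \left(-42 + 12\right)^{2} = \left(-30\right)^{2} = 900$)
$-45970 + a = -45970 + 900 = -45070$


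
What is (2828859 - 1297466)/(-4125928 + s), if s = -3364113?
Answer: -1531393/7490041 ≈ -0.20446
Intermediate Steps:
(2828859 - 1297466)/(-4125928 + s) = (2828859 - 1297466)/(-4125928 - 3364113) = 1531393/(-7490041) = 1531393*(-1/7490041) = -1531393/7490041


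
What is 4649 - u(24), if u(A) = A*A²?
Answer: -9175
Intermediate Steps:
u(A) = A³
4649 - u(24) = 4649 - 1*24³ = 4649 - 1*13824 = 4649 - 13824 = -9175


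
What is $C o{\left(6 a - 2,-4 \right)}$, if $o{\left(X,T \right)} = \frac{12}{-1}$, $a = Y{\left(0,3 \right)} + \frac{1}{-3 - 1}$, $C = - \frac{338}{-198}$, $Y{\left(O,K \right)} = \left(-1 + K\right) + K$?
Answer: $- \frac{676}{33} \approx -20.485$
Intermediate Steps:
$Y{\left(O,K \right)} = -1 + 2 K$
$C = \frac{169}{99}$ ($C = \left(-338\right) \left(- \frac{1}{198}\right) = \frac{169}{99} \approx 1.7071$)
$a = \frac{19}{4}$ ($a = \left(-1 + 2 \cdot 3\right) + \frac{1}{-3 - 1} = \left(-1 + 6\right) + \frac{1}{-4} = 5 - \frac{1}{4} = \frac{19}{4} \approx 4.75$)
$o{\left(X,T \right)} = -12$ ($o{\left(X,T \right)} = 12 \left(-1\right) = -12$)
$C o{\left(6 a - 2,-4 \right)} = \frac{169}{99} \left(-12\right) = - \frac{676}{33}$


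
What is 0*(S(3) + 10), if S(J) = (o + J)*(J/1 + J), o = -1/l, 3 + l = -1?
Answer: 0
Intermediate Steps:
l = -4 (l = -3 - 1 = -4)
o = ¼ (o = -1/(-4) = -1*(-¼) = ¼ ≈ 0.25000)
S(J) = 2*J*(¼ + J) (S(J) = (¼ + J)*(J/1 + J) = (¼ + J)*(J*1 + J) = (¼ + J)*(J + J) = (¼ + J)*(2*J) = 2*J*(¼ + J))
0*(S(3) + 10) = 0*((½)*3*(1 + 4*3) + 10) = 0*((½)*3*(1 + 12) + 10) = 0*((½)*3*13 + 10) = 0*(39/2 + 10) = 0*(59/2) = 0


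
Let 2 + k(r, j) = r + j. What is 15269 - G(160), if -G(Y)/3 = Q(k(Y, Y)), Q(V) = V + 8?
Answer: 16247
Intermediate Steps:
k(r, j) = -2 + j + r (k(r, j) = -2 + (r + j) = -2 + (j + r) = -2 + j + r)
Q(V) = 8 + V
G(Y) = -18 - 6*Y (G(Y) = -3*(8 + (-2 + Y + Y)) = -3*(8 + (-2 + 2*Y)) = -3*(6 + 2*Y) = -18 - 6*Y)
15269 - G(160) = 15269 - (-18 - 6*160) = 15269 - (-18 - 960) = 15269 - 1*(-978) = 15269 + 978 = 16247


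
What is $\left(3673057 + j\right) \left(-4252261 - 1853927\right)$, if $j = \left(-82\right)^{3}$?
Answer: $-19061619911532$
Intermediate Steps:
$j = -551368$
$\left(3673057 + j\right) \left(-4252261 - 1853927\right) = \left(3673057 - 551368\right) \left(-4252261 - 1853927\right) = 3121689 \left(-6106188\right) = -19061619911532$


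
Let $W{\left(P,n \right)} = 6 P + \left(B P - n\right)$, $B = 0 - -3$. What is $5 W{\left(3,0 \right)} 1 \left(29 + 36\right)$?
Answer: $8775$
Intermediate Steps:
$B = 3$ ($B = 0 + 3 = 3$)
$W{\left(P,n \right)} = - n + 9 P$ ($W{\left(P,n \right)} = 6 P + \left(3 P - n\right) = 6 P + \left(- n + 3 P\right) = - n + 9 P$)
$5 W{\left(3,0 \right)} 1 \left(29 + 36\right) = 5 \left(\left(-1\right) 0 + 9 \cdot 3\right) 1 \left(29 + 36\right) = 5 \left(0 + 27\right) 1 \cdot 65 = 5 \cdot 27 \cdot 1 \cdot 65 = 135 \cdot 1 \cdot 65 = 135 \cdot 65 = 8775$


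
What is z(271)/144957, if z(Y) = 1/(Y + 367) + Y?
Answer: 57633/30827522 ≈ 0.0018695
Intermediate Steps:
z(Y) = Y + 1/(367 + Y) (z(Y) = 1/(367 + Y) + Y = Y + 1/(367 + Y))
z(271)/144957 = ((1 + 271² + 367*271)/(367 + 271))/144957 = ((1 + 73441 + 99457)/638)*(1/144957) = ((1/638)*172899)*(1/144957) = (172899/638)*(1/144957) = 57633/30827522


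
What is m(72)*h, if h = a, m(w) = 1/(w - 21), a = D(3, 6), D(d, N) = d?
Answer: 1/17 ≈ 0.058824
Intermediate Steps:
a = 3
m(w) = 1/(-21 + w)
h = 3
m(72)*h = 3/(-21 + 72) = 3/51 = (1/51)*3 = 1/17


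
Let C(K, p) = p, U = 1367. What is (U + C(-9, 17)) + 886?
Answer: 2270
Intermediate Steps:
(U + C(-9, 17)) + 886 = (1367 + 17) + 886 = 1384 + 886 = 2270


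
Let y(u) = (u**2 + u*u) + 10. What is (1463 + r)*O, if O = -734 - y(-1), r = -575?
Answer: -662448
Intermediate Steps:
y(u) = 10 + 2*u**2 (y(u) = (u**2 + u**2) + 10 = 2*u**2 + 10 = 10 + 2*u**2)
O = -746 (O = -734 - (10 + 2*(-1)**2) = -734 - (10 + 2*1) = -734 - (10 + 2) = -734 - 1*12 = -734 - 12 = -746)
(1463 + r)*O = (1463 - 575)*(-746) = 888*(-746) = -662448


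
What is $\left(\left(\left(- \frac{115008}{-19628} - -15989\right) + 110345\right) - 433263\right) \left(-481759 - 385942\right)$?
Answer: $\frac{1306820051184551}{4907} \approx 2.6632 \cdot 10^{11}$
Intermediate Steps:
$\left(\left(\left(- \frac{115008}{-19628} - -15989\right) + 110345\right) - 433263\right) \left(-481759 - 385942\right) = \left(\left(\left(\left(-115008\right) \left(- \frac{1}{19628}\right) + 15989\right) + 110345\right) - 433263\right) \left(-867701\right) = \left(\left(\left(\frac{28752}{4907} + 15989\right) + 110345\right) - 433263\right) \left(-867701\right) = \left(\left(\frac{78486775}{4907} + 110345\right) - 433263\right) \left(-867701\right) = \left(\frac{619949690}{4907} - 433263\right) \left(-867701\right) = \left(- \frac{1506071851}{4907}\right) \left(-867701\right) = \frac{1306820051184551}{4907}$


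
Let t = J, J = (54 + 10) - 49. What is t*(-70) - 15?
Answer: -1065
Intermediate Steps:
J = 15 (J = 64 - 49 = 15)
t = 15
t*(-70) - 15 = 15*(-70) - 15 = -1050 - 15 = -1065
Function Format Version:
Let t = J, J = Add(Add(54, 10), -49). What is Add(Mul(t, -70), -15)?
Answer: -1065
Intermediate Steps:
J = 15 (J = Add(64, -49) = 15)
t = 15
Add(Mul(t, -70), -15) = Add(Mul(15, -70), -15) = Add(-1050, -15) = -1065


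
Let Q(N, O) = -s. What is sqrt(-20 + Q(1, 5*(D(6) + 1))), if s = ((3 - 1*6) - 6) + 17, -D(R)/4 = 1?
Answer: 2*I*sqrt(7) ≈ 5.2915*I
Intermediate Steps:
D(R) = -4 (D(R) = -4*1 = -4)
s = 8 (s = ((3 - 6) - 6) + 17 = (-3 - 6) + 17 = -9 + 17 = 8)
Q(N, O) = -8 (Q(N, O) = -1*8 = -8)
sqrt(-20 + Q(1, 5*(D(6) + 1))) = sqrt(-20 - 8) = sqrt(-28) = 2*I*sqrt(7)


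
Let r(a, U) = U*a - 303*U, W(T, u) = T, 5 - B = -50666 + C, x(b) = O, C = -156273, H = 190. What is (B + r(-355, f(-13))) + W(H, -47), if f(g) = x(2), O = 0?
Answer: 207134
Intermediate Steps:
x(b) = 0
f(g) = 0
B = 206944 (B = 5 - (-50666 - 156273) = 5 - 1*(-206939) = 5 + 206939 = 206944)
r(a, U) = -303*U + U*a
(B + r(-355, f(-13))) + W(H, -47) = (206944 + 0*(-303 - 355)) + 190 = (206944 + 0*(-658)) + 190 = (206944 + 0) + 190 = 206944 + 190 = 207134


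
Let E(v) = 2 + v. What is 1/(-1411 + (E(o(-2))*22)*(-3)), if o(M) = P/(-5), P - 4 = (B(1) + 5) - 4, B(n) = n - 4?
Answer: -5/7583 ≈ -0.00065937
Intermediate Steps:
B(n) = -4 + n
P = 2 (P = 4 + (((-4 + 1) + 5) - 4) = 4 + ((-3 + 5) - 4) = 4 + (2 - 4) = 4 - 2 = 2)
o(M) = -⅖ (o(M) = 2/(-5) = 2*(-⅕) = -⅖)
1/(-1411 + (E(o(-2))*22)*(-3)) = 1/(-1411 + ((2 - ⅖)*22)*(-3)) = 1/(-1411 + ((8/5)*22)*(-3)) = 1/(-1411 + (176/5)*(-3)) = 1/(-1411 - 528/5) = 1/(-7583/5) = -5/7583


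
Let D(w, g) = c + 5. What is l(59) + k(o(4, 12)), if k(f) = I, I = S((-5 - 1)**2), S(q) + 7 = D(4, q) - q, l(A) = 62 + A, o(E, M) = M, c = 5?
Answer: 88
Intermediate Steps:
D(w, g) = 10 (D(w, g) = 5 + 5 = 10)
S(q) = 3 - q (S(q) = -7 + (10 - q) = 3 - q)
I = -33 (I = 3 - (-5 - 1)**2 = 3 - 1*(-6)**2 = 3 - 1*36 = 3 - 36 = -33)
k(f) = -33
l(59) + k(o(4, 12)) = (62 + 59) - 33 = 121 - 33 = 88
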